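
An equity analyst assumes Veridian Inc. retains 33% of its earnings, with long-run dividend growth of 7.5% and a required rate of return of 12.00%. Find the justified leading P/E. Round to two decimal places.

Payout ratio b = 1 − 0.33 = 0.67.
Justified leading P/E = b/(r−g) = 0.67/(0.12−0.075) = 14.8889

14.89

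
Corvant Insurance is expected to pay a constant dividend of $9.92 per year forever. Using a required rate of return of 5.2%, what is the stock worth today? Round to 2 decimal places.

$190.77

Zero-growth DDM (perpetuity): P₀ = D/r = 9.92 / 0.052 = 190.7692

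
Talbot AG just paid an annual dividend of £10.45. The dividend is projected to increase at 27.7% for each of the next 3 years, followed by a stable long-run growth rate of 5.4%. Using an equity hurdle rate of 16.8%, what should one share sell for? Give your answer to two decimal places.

Two-stage DDM. Project D₁…D_3 at 0.277, terminal growth 0.054, discount at r = 0.168.
D_1 = 13.3446
D_2 = 17.0411
D_3 = 21.7615
Terminal value at t=3: TV = D_4/(r−g) = 22.9366/(0.168−0.054) = 201.1985
P₀ = 13.3446/(1+0.168)^1 + 17.0411/(1+0.168)^2 + 21.7615/(1+0.168)^3 + 201.1985/(1+0.168)^3 = 163.8427

£163.84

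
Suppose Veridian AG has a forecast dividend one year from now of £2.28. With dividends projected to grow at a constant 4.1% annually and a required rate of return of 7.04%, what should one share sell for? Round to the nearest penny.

£77.55

Gordon growth model: P₀ = D₁/(r − g), with D₁ = 2.28 given directly.
P₀ = 2.2800 / (0.0704 − 0.041) = 2.2800 / 0.0294 = 77.5510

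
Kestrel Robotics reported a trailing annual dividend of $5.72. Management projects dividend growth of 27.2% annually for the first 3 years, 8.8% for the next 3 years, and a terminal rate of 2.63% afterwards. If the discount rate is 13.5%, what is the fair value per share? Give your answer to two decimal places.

Three-stage DDM. Project D₁…D_6; terminal Gordon value at t=6 with g = 0.0263; discount at r = 0.135.
D_1 = 7.2758
D_2 = 9.2549
D_3 = 11.7722
D_4 = 12.8081
D_5 = 13.9353
D_6 = 15.1616
TV_6 = 15.5603/(0.135−0.0263) = 143.1492
P₀ = Σ Dₜ/(1+r)ᵗ + TV_6/(1+r)^6 = 110.8141

$110.81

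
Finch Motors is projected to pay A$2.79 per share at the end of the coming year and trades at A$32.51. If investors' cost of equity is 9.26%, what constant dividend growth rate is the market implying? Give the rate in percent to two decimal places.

From P₀ = D₁/(r − g), the implied growth is g = r − D₁/P₀.
g = 0.0926 − 2.79/32.51 = 0.0926 − 0.08582 = 0.00678

0.68%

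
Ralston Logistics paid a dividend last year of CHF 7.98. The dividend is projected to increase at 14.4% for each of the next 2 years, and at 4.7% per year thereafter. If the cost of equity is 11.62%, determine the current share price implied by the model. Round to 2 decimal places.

Two-stage DDM. Project D₁…D_2 at 0.144, terminal growth 0.047, discount at r = 0.1162.
D_1 = 9.1291
D_2 = 10.4437
Terminal value at t=2: TV = D_3/(r−g) = 10.9346/(0.1162−0.047) = 158.0140
P₀ = 9.1291/(1+0.1162)^1 + 10.4437/(1+0.1162)^2 + 158.0140/(1+0.1162)^2 = 143.3881

CHF 143.39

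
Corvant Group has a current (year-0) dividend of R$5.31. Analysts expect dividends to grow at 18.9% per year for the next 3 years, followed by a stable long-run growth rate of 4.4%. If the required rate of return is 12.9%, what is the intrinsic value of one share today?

R$93.86

Two-stage DDM. Project D₁…D_3 at 0.189, terminal growth 0.044, discount at r = 0.129.
D_1 = 6.3136
D_2 = 7.5069
D_3 = 8.9257
Terminal value at t=3: TV = D_4/(r−g) = 9.3184/(0.129−0.044) = 109.6280
P₀ = 6.3136/(1+0.129)^1 + 7.5069/(1+0.129)^2 + 8.9257/(1+0.129)^3 + 109.6280/(1+0.129)^3 = 93.8638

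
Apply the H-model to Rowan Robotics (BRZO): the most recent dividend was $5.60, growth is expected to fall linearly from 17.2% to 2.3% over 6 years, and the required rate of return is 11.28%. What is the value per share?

$91.67

H-model: P₀ = D₀[(1+g_L) + H(g_S−g_L)]/(r−g_L), with H = 6/2 = 3.
P₀ = 5.60 × [(1+0.023) + 3×(0.172−0.023)] / (0.1128−0.023)
   = 5.60 × 1.4700 / 0.0898 = 91.6704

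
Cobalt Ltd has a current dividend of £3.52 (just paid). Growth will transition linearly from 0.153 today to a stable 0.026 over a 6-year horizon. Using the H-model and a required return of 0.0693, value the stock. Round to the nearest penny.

H-model: P₀ = D₀[(1+g_L) + H(g_S−g_L)]/(r−g_L), with H = 6/2 = 3.
P₀ = 3.52 × [(1+0.026) + 3×(0.153−0.026)] / (0.0693−0.026)
   = 3.52 × 1.4070 / 0.0433 = 114.3797

£114.38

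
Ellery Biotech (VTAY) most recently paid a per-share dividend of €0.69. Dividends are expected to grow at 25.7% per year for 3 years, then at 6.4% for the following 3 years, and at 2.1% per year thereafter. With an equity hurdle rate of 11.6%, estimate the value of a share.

€14.51

Three-stage DDM. Project D₁…D_6; terminal Gordon value at t=6 with g = 0.021; discount at r = 0.116.
D_1 = 0.8673
D_2 = 1.0902
D_3 = 1.3704
D_4 = 1.4581
D_5 = 1.5515
D_6 = 1.6507
TV_6 = 1.6854/(0.116−0.021) = 17.7412
P₀ = Σ Dₜ/(1+r)ᵗ + TV_6/(1+r)^6 = 14.5125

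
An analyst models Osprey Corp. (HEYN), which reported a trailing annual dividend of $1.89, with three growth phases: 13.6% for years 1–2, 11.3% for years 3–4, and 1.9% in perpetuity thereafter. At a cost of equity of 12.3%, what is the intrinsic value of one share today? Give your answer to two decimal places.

$26.28

Three-stage DDM. Project D₁…D_4; terminal Gordon value at t=4 with g = 0.019; discount at r = 0.123.
D_1 = 2.1470
D_2 = 2.4390
D_3 = 2.7146
D_4 = 3.0214
TV_4 = 3.0788/(0.123−0.019) = 29.6039
P₀ = Σ Dₜ/(1+r)ᵗ + TV_4/(1+r)^4 = 26.2760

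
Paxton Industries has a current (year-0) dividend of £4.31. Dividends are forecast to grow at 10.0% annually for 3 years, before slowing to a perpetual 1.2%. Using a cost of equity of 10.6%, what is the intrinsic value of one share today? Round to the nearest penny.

£58.44

Two-stage DDM. Project D₁…D_3 at 0.1, terminal growth 0.012, discount at r = 0.106.
D_1 = 4.7410
D_2 = 5.2151
D_3 = 5.7366
Terminal value at t=3: TV = D_4/(r−g) = 5.8054/(0.106−0.012) = 61.7601
P₀ = 4.7410/(1+0.106)^1 + 5.2151/(1+0.106)^2 + 5.7366/(1+0.106)^3 + 61.7601/(1+0.106)^3 = 58.4404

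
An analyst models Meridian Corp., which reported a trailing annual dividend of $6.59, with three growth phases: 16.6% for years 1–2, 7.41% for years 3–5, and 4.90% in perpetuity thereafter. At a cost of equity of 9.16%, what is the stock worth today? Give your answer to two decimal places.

$212.79

Three-stage DDM. Project D₁…D_5; terminal Gordon value at t=5 with g = 0.049; discount at r = 0.0916.
D_1 = 7.6839
D_2 = 8.9595
D_3 = 9.6234
D_4 = 10.3365
D_5 = 11.1024
TV_5 = 11.6464/(0.0916−0.049) = 273.3900
P₀ = Σ Dₜ/(1+r)ᵗ + TV_5/(1+r)^5 = 212.7856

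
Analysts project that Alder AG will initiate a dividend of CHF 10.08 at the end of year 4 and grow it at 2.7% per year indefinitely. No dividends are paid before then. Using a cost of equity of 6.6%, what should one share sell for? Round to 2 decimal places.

Deferred-dividend DDM. At t=3 the remaining stream is a growing perpetuity with first payment D_4 = 10.08.
V_3 = D_4/(r−g) = 10.08/(0.066−0.027) = 258.4615
P₀ = V_3/(1+r)^3 = 258.4615/(1+0.066)^3 = 213.3656

CHF 213.37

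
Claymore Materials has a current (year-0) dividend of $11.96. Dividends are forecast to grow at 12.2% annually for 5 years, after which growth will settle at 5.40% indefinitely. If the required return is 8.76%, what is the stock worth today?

Two-stage DDM. Project D₁…D_5 at 0.122, terminal growth 0.054, discount at r = 0.0876.
D_1 = 13.4191
D_2 = 15.0563
D_3 = 16.8931
D_4 = 18.9541
D_5 = 21.2665
Terminal value at t=5: TV = D_6/(r−g) = 22.4149/(0.0876−0.054) = 667.1090
P₀ = 13.4191/(1+0.0876)^1 + 15.0563/(1+0.0876)^2 + 16.8931/(1+0.0876)^3 + 18.9541/(1+0.0876)^4 + 21.2665/(1+0.0876)^5 + 667.1090/(1+0.0876)^5 = 504.0994

$504.10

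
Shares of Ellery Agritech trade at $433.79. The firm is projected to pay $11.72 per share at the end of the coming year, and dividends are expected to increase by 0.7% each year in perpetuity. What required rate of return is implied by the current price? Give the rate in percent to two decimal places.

3.40%

Rearranging the constant-growth DDM: r = D₁/P₀ + g.
r = 11.7200 / 433.79 + 0.007 = 0.02702 + 0.007 = 0.03402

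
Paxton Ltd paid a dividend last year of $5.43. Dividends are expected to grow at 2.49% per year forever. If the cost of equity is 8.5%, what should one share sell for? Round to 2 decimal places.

Gordon growth model: P₀ = D₁/(r − g). D₁ = 5.43 × (1 + 0.0249) = 5.5652.
P₀ = 5.5652 / (0.085 − 0.0249) = 5.5652 / 0.0601 = 92.5991

$92.60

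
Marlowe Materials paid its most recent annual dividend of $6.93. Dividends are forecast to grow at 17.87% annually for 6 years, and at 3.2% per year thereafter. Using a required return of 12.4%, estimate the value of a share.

$152.65

Two-stage DDM. Project D₁…D_6 at 0.1787, terminal growth 0.032, discount at r = 0.124.
D_1 = 8.1684
D_2 = 9.6281
D_3 = 11.3486
D_4 = 13.3766
D_5 = 15.7670
D_6 = 18.5846
Terminal value at t=6: TV = D_7/(r−g) = 19.1793/(0.124−0.032) = 208.4706
P₀ = 8.1684/(1+0.124)^1 + 9.6281/(1+0.124)^2 + 11.3486/(1+0.124)^3 + 13.3766/(1+0.124)^4 + 15.7670/(1+0.124)^5 + 18.5846/(1+0.124)^6 + 208.4706/(1+0.124)^6 = 152.6480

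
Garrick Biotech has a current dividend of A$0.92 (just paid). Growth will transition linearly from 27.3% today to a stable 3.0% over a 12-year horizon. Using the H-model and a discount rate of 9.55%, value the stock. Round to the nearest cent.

A$34.95

H-model: P₀ = D₀[(1+g_L) + H(g_S−g_L)]/(r−g_L), with H = 12/2 = 6.
P₀ = 0.92 × [(1+0.03) + 6×(0.273−0.03)] / (0.0955−0.03)
   = 0.92 × 2.4880 / 0.0655 = 34.9460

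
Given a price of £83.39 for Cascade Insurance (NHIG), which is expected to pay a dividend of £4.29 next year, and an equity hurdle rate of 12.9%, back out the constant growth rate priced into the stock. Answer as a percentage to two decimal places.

From P₀ = D₁/(r − g), the implied growth is g = r − D₁/P₀.
g = 0.129 − 4.29/83.39 = 0.129 − 0.05145 = 0.07755

7.76%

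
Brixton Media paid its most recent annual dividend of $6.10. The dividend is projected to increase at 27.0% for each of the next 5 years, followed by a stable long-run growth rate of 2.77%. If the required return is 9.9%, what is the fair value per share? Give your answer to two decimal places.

$229.25

Two-stage DDM. Project D₁…D_5 at 0.27, terminal growth 0.0277, discount at r = 0.099.
D_1 = 7.7470
D_2 = 9.8387
D_3 = 12.4951
D_4 = 15.8688
D_5 = 20.1534
Terminal value at t=5: TV = D_6/(r−g) = 20.7117/(0.099−0.0277) = 290.4860
P₀ = 7.7470/(1+0.099)^1 + 9.8387/(1+0.099)^2 + 12.4951/(1+0.099)^3 + 15.8688/(1+0.099)^4 + 20.1534/(1+0.099)^5 + 290.4860/(1+0.099)^5 = 229.2484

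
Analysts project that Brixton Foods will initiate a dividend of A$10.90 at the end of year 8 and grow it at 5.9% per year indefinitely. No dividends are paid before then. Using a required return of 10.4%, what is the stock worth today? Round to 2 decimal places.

A$121.18

Deferred-dividend DDM. At t=7 the remaining stream is a growing perpetuity with first payment D_8 = 10.90.
V_7 = D_8/(r−g) = 10.90/(0.104−0.059) = 242.2222
P₀ = V_7/(1+r)^7 = 242.2222/(1+0.104)^7 = 121.1799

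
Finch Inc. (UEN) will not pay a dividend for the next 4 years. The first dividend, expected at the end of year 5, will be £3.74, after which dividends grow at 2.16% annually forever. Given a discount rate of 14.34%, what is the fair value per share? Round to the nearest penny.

£17.97

Deferred-dividend DDM. At t=4 the remaining stream is a growing perpetuity with first payment D_5 = 3.74.
V_4 = D_5/(r−g) = 3.74/(0.1434−0.0216) = 30.7061
P₀ = V_4/(1+r)^4 = 30.7061/(1+0.1434)^4 = 17.9652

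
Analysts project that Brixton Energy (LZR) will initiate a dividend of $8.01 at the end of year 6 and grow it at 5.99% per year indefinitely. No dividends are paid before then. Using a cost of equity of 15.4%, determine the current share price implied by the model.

$41.59

Deferred-dividend DDM. At t=5 the remaining stream is a growing perpetuity with first payment D_6 = 8.01.
V_5 = D_6/(r−g) = 8.01/(0.154−0.0599) = 85.1222
P₀ = V_5/(1+r)^5 = 85.1222/(1+0.154)^5 = 41.5924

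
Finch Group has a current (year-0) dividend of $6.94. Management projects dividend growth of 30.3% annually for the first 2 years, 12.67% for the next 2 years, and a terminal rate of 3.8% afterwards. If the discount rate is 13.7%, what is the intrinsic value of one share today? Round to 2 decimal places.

Three-stage DDM. Project D₁…D_4; terminal Gordon value at t=4 with g = 0.038; discount at r = 0.137.
D_1 = 9.0428
D_2 = 11.7828
D_3 = 13.2757
D_4 = 14.9577
TV_4 = 15.5261/(0.137−0.038) = 156.8292
P₀ = Σ Dₜ/(1+r)ᵗ + TV_4/(1+r)^4 = 128.8888

$128.89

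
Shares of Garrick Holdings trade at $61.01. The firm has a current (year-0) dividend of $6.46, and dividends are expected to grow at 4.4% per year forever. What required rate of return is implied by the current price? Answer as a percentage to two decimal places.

Rearranging the constant-growth DDM: r = D₁/P₀ + g.
D₁ = 6.46 × (1 + 0.044) = 6.7442.
r = 6.7442 / 61.01 + 0.044 = 0.11054 + 0.044 = 0.15454

15.45%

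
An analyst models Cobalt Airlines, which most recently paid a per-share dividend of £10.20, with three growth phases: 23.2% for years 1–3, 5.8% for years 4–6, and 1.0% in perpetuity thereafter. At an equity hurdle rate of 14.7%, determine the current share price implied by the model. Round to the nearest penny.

Three-stage DDM. Project D₁…D_6; terminal Gordon value at t=6 with g = 0.01; discount at r = 0.147.
D_1 = 12.5664
D_2 = 15.4818
D_3 = 19.0736
D_4 = 20.1799
D_5 = 21.3503
D_6 = 22.5886
TV_6 = 22.8145/(0.147−0.01) = 166.5291
P₀ = Σ Dₜ/(1+r)ᵗ + TV_6/(1+r)^6 = 140.8293

£140.83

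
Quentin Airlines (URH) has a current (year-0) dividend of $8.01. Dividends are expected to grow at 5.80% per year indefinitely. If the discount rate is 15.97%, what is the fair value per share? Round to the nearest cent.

Gordon growth model: P₀ = D₁/(r − g). D₁ = 8.01 × (1 + 0.058) = 8.4746.
P₀ = 8.4746 / (0.1597 − 0.058) = 8.4746 / 0.1017 = 83.3292

$83.33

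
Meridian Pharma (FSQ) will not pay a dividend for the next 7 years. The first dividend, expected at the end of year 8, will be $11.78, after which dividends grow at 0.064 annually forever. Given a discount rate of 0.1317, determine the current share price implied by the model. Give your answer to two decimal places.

Deferred-dividend DDM. At t=7 the remaining stream is a growing perpetuity with first payment D_8 = 11.78.
V_7 = D_8/(r−g) = 11.78/(0.1317−0.064) = 174.0030
P₀ = V_7/(1+r)^7 = 174.0030/(1+0.1317)^7 = 73.1876

$73.19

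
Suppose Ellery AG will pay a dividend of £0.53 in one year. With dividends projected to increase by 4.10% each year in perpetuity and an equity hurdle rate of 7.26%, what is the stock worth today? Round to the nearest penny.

Gordon growth model: P₀ = D₁/(r − g), with D₁ = 0.53 given directly.
P₀ = 0.5300 / (0.0726 − 0.041) = 0.5300 / 0.0316 = 16.7722

£16.77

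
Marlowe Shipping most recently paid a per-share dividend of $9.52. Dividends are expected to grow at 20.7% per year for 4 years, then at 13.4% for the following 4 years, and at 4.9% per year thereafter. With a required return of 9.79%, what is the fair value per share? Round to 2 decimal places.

$448.41

Three-stage DDM. Project D₁…D_8; terminal Gordon value at t=8 with g = 0.049; discount at r = 0.0979.
D_1 = 11.4906
D_2 = 13.8692
D_3 = 16.7401
D_4 = 20.2053
D_5 = 22.9128
D_6 = 25.9832
D_7 = 29.4649
D_8 = 33.4132
TV_8 = 35.0505/(0.0979−0.049) = 716.7783
P₀ = Σ Dₜ/(1+r)ᵗ + TV_8/(1+r)^8 = 448.4124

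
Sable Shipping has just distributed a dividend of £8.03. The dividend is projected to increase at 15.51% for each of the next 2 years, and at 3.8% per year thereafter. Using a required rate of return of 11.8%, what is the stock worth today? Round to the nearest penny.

Two-stage DDM. Project D₁…D_2 at 0.1551, terminal growth 0.038, discount at r = 0.118.
D_1 = 9.2755
D_2 = 10.7141
Terminal value at t=2: TV = D_3/(r−g) = 11.1212/(0.118−0.038) = 139.0151
P₀ = 9.2755/(1+0.118)^1 + 10.7141/(1+0.118)^2 + 139.0151/(1+0.118)^2 = 128.0871

£128.09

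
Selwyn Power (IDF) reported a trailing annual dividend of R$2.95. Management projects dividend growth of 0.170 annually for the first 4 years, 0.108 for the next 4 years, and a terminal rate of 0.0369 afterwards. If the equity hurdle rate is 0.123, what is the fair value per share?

R$66.20

Three-stage DDM. Project D₁…D_8; terminal Gordon value at t=8 with g = 0.0369; discount at r = 0.123.
D_1 = 3.4515
D_2 = 4.0383
D_3 = 4.7248
D_4 = 5.5280
D_5 = 6.1250
D_6 = 6.7865
D_7 = 7.5194
D_8 = 8.3315
TV_8 = 8.6390/(0.123−0.0369) = 100.3363
P₀ = Σ Dₜ/(1+r)ᵗ + TV_8/(1+r)^8 = 66.1984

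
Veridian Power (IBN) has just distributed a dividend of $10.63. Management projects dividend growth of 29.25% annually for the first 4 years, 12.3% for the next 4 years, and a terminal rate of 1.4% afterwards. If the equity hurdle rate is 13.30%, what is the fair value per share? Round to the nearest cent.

$278.24

Three-stage DDM. Project D₁…D_8; terminal Gordon value at t=8 with g = 0.014; discount at r = 0.133.
D_1 = 13.7393
D_2 = 17.7580
D_3 = 22.9522
D_4 = 29.6658
D_5 = 33.3146
D_6 = 37.4123
D_7 = 42.0141
D_8 = 47.1818
TV_8 = 47.8423/(0.133−0.014) = 402.0365
P₀ = Σ Dₜ/(1+r)ᵗ + TV_8/(1+r)^8 = 278.2353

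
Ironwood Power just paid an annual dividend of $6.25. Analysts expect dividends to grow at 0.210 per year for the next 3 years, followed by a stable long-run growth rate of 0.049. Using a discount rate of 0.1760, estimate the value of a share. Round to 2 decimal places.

$76.09

Two-stage DDM. Project D₁…D_3 at 0.21, terminal growth 0.049, discount at r = 0.176.
D_1 = 7.5625
D_2 = 9.1506
D_3 = 11.0723
Terminal value at t=3: TV = D_4/(r−g) = 11.6148/(0.176−0.049) = 91.4551
P₀ = 7.5625/(1+0.176)^1 + 9.1506/(1+0.176)^2 + 11.0723/(1+0.176)^3 + 91.4551/(1+0.176)^3 = 76.0875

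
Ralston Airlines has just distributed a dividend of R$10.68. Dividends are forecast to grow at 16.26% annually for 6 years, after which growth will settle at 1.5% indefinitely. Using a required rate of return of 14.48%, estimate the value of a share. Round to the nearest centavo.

R$159.27

Two-stage DDM. Project D₁…D_6 at 0.1626, terminal growth 0.015, discount at r = 0.1448.
D_1 = 12.4166
D_2 = 14.4355
D_3 = 16.7827
D_4 = 19.5116
D_5 = 22.6842
D_6 = 26.3726
Terminal value at t=6: TV = D_7/(r−g) = 26.7682/(0.1448−0.015) = 206.2265
P₀ = 12.4166/(1+0.1448)^1 + 14.4355/(1+0.1448)^2 + 16.7827/(1+0.1448)^3 + 19.5116/(1+0.1448)^4 + 22.6842/(1+0.1448)^5 + 26.3726/(1+0.1448)^6 + 206.2265/(1+0.1448)^6 = 159.2741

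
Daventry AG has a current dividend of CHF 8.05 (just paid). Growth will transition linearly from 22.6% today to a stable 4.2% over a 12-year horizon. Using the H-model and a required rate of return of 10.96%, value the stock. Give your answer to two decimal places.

H-model: P₀ = D₀[(1+g_L) + H(g_S−g_L)]/(r−g_L), with H = 12/2 = 6.
P₀ = 8.05 × [(1+0.042) + 6×(0.226−0.042)] / (0.1096−0.042)
   = 8.05 × 2.1460 / 0.0676 = 255.5518

CHF 255.55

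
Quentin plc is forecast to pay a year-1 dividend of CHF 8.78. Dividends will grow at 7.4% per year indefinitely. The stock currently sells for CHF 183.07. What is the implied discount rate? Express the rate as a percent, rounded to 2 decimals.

Rearranging the constant-growth DDM: r = D₁/P₀ + g.
r = 8.7800 / 183.07 + 0.074 = 0.04796 + 0.074 = 0.12196

12.20%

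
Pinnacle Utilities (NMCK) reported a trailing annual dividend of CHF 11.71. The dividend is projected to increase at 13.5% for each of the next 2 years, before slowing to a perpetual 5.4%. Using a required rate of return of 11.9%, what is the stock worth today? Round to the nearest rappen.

CHF 219.28

Two-stage DDM. Project D₁…D_2 at 0.135, terminal growth 0.054, discount at r = 0.119.
D_1 = 13.2909
D_2 = 15.0851
Terminal value at t=2: TV = D_3/(r−g) = 15.8997/(0.119−0.054) = 244.6109
P₀ = 13.2909/(1+0.119)^1 + 15.0851/(1+0.119)^2 + 244.6109/(1+0.119)^2 = 219.2757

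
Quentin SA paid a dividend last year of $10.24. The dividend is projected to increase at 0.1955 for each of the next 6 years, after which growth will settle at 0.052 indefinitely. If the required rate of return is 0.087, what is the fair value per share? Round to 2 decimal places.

Two-stage DDM. Project D₁…D_6 at 0.1955, terminal growth 0.052, discount at r = 0.087.
D_1 = 12.2419
D_2 = 14.6352
D_3 = 17.4964
D_4 = 20.9169
D_5 = 25.0062
D_6 = 29.8949
Terminal value at t=6: TV = D_7/(r−g) = 31.4495/(0.087−0.052) = 898.5560
P₀ = 12.2419/(1+0.087)^1 + 14.6352/(1+0.087)^2 + 17.4964/(1+0.087)^3 + 20.9169/(1+0.087)^4 + 25.0062/(1+0.087)^5 + 29.8949/(1+0.087)^6 + 898.5560/(1+0.087)^6 = 631.5669

$631.57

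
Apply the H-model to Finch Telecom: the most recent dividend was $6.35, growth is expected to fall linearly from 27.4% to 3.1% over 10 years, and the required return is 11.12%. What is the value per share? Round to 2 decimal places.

$177.83

H-model: P₀ = D₀[(1+g_L) + H(g_S−g_L)]/(r−g_L), with H = 10/2 = 5.
P₀ = 6.35 × [(1+0.031) + 5×(0.274−0.031)] / (0.1112−0.031)
   = 6.35 × 2.2460 / 0.0802 = 177.8317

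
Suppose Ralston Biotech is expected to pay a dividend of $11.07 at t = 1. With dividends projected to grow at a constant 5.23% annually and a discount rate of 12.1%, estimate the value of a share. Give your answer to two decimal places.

$161.14

Gordon growth model: P₀ = D₁/(r − g), with D₁ = 11.07 given directly.
P₀ = 11.0700 / (0.121 − 0.0523) = 11.0700 / 0.0687 = 161.1354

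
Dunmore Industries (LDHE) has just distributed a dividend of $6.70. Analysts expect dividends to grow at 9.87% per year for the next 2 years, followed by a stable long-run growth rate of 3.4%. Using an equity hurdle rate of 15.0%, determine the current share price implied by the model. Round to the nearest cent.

Two-stage DDM. Project D₁…D_2 at 0.0987, terminal growth 0.034, discount at r = 0.15.
D_1 = 7.3613
D_2 = 8.0878
Terminal value at t=2: TV = D_3/(r−g) = 8.3628/(0.15−0.034) = 72.0934
P₀ = 7.3613/(1+0.15)^1 + 8.0878/(1+0.15)^2 + 72.0934/(1+0.15)^2 = 67.0297

$67.03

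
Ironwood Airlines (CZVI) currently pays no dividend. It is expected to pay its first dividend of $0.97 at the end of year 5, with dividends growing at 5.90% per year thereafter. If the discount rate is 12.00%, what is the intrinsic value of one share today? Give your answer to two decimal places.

Deferred-dividend DDM. At t=4 the remaining stream is a growing perpetuity with first payment D_5 = 0.97.
V_4 = D_5/(r−g) = 0.97/(0.12−0.059) = 15.9016
P₀ = V_4/(1+r)^4 = 15.9016/(1+0.12)^4 = 10.1058

$10.11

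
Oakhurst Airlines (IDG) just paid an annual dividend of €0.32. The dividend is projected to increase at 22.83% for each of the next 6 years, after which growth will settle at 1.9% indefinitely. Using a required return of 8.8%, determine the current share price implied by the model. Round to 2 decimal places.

Two-stage DDM. Project D₁…D_6 at 0.2283, terminal growth 0.019, discount at r = 0.088.
D_1 = 0.3931
D_2 = 0.4828
D_3 = 0.5930
D_4 = 0.7284
D_5 = 0.8947
D_6 = 1.0989
Terminal value at t=6: TV = D_7/(r−g) = 1.1198/(0.088−0.019) = 16.2294
P₀ = 0.3931/(1+0.088)^1 + 0.4828/(1+0.088)^2 + 0.5930/(1+0.088)^3 + 0.7284/(1+0.088)^4 + 0.8947/(1+0.088)^5 + 1.0989/(1+0.088)^6 + 16.2294/(1+0.088)^6 = 12.7830

€12.78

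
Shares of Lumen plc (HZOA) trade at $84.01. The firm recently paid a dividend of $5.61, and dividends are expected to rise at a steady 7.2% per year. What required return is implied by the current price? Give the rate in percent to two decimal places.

14.36%

Rearranging the constant-growth DDM: r = D₁/P₀ + g.
D₁ = 5.61 × (1 + 0.072) = 6.0139.
r = 6.0139 / 84.01 + 0.072 = 0.07159 + 0.072 = 0.14359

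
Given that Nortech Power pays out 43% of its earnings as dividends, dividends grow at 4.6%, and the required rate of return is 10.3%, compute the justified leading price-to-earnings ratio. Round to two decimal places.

7.54

Justified leading P/E = b/(r−g) = 0.43/(0.103−0.046) = 7.5439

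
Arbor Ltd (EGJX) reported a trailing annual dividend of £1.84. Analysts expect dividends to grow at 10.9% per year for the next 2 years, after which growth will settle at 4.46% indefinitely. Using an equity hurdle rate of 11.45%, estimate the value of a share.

£30.88

Two-stage DDM. Project D₁…D_2 at 0.109, terminal growth 0.0446, discount at r = 0.1145.
D_1 = 2.0406
D_2 = 2.2630
Terminal value at t=2: TV = D_3/(r−g) = 2.3639/(0.1145−0.0446) = 33.8185
P₀ = 2.0406/(1+0.1145)^1 + 2.2630/(1+0.1145)^2 + 33.8185/(1+0.1145)^2 = 30.8794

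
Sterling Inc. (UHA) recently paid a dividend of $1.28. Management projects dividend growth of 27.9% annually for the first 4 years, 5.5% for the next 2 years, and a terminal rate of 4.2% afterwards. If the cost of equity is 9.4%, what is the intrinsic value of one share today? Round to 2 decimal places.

$56.77

Three-stage DDM. Project D₁…D_6; terminal Gordon value at t=6 with g = 0.042; discount at r = 0.094.
D_1 = 1.6371
D_2 = 2.0939
D_3 = 2.6781
D_4 = 3.4252
D_5 = 3.6136
D_6 = 3.8124
TV_6 = 3.9725/(0.094−0.042) = 76.3944
P₀ = Σ Dₜ/(1+r)ᵗ + TV_6/(1+r)^6 = 56.7736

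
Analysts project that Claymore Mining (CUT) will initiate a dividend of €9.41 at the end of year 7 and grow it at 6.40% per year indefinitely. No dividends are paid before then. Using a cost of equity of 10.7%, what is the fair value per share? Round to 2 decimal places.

€118.91

Deferred-dividend DDM. At t=6 the remaining stream is a growing perpetuity with first payment D_7 = 9.41.
V_6 = D_7/(r−g) = 9.41/(0.107−0.064) = 218.8372
P₀ = V_6/(1+r)^6 = 218.8372/(1+0.107)^6 = 118.9147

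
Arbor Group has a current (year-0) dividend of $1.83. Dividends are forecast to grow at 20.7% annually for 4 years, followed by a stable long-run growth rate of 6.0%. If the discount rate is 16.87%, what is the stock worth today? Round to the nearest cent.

Two-stage DDM. Project D₁…D_4 at 0.207, terminal growth 0.06, discount at r = 0.1687.
D_1 = 2.2088
D_2 = 2.6660
D_3 = 3.2179
D_4 = 3.8840
Terminal value at t=4: TV = D_5/(r−g) = 4.1170/(0.1687−0.06) = 37.8753
P₀ = 2.2088/(1+0.1687)^1 + 2.6660/(1+0.1687)^2 + 3.2179/(1+0.1687)^3 + 3.8840/(1+0.1687)^4 + 37.8753/(1+0.1687)^4 = 28.2420

$28.24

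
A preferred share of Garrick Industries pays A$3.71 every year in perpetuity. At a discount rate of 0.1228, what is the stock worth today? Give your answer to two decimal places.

Zero-growth DDM (perpetuity): P₀ = D/r = 3.71 / 0.1228 = 30.2117

A$30.21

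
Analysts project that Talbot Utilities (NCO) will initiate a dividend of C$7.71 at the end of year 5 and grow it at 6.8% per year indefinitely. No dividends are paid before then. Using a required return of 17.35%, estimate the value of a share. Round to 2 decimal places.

C$38.54

Deferred-dividend DDM. At t=4 the remaining stream is a growing perpetuity with first payment D_5 = 7.71.
V_4 = D_5/(r−g) = 7.71/(0.1735−0.068) = 73.0806
P₀ = V_4/(1+r)^4 = 73.0806/(1+0.1735)^4 = 38.5363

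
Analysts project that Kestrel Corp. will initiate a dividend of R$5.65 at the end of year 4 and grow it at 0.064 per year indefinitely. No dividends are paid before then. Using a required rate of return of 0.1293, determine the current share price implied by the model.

Deferred-dividend DDM. At t=3 the remaining stream is a growing perpetuity with first payment D_4 = 5.65.
V_3 = D_4/(r−g) = 5.65/(0.1293−0.064) = 86.5237
P₀ = V_3/(1+r)^3 = 86.5237/(1+0.1293)^3 = 60.0769

R$60.08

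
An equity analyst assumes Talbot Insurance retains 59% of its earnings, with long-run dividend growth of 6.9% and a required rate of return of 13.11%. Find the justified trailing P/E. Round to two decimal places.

7.06

Payout ratio b = 1 − 0.59 = 0.41.
Justified trailing P/E = b(1+g)/(r−g) = 0.41×(1+0.069)/(0.1311−0.069) = 7.0578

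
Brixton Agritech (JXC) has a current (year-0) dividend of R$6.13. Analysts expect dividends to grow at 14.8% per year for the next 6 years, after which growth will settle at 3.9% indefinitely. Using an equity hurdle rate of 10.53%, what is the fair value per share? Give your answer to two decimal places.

Two-stage DDM. Project D₁…D_6 at 0.148, terminal growth 0.039, discount at r = 0.1053.
D_1 = 7.0372
D_2 = 8.0788
D_3 = 9.2744
D_4 = 10.6470
D_5 = 12.2228
D_6 = 14.0317
Terminal value at t=6: TV = D_7/(r−g) = 14.5790/(0.1053−0.039) = 219.8942
P₀ = 7.0372/(1+0.1053)^1 + 8.0788/(1+0.1053)^2 + 9.2744/(1+0.1053)^3 + 10.6470/(1+0.1053)^4 + 12.2228/(1+0.1053)^5 + 14.0317/(1+0.1053)^6 + 219.8942/(1+0.1053)^6 = 162.6819

R$162.68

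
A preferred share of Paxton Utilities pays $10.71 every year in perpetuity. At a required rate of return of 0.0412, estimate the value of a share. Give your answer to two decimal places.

$259.95

Zero-growth DDM (perpetuity): P₀ = D/r = 10.71 / 0.0412 = 259.9515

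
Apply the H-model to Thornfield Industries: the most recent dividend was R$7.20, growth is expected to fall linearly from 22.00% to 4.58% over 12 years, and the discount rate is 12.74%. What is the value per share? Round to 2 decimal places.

R$184.50

H-model: P₀ = D₀[(1+g_L) + H(g_S−g_L)]/(r−g_L), with H = 12/2 = 6.
P₀ = 7.20 × [(1+0.0458) + 6×(0.22−0.0458)] / (0.1274−0.0458)
   = 7.20 × 2.0910 / 0.0816 = 184.5000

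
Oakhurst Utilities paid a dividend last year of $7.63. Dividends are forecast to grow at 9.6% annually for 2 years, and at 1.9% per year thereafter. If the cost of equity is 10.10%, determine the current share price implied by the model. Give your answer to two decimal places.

Two-stage DDM. Project D₁…D_2 at 0.096, terminal growth 0.019, discount at r = 0.101.
D_1 = 8.3625
D_2 = 9.1653
Terminal value at t=2: TV = D_3/(r−g) = 9.3394/(0.101−0.019) = 113.8953
P₀ = 8.3625/(1+0.101)^1 + 9.1653/(1+0.101)^2 + 113.8953/(1+0.101)^2 = 109.1137

$109.11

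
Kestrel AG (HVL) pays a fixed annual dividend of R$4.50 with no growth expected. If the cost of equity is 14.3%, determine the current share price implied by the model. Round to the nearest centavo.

R$31.47

Zero-growth DDM (perpetuity): P₀ = D/r = 4.50 / 0.143 = 31.4685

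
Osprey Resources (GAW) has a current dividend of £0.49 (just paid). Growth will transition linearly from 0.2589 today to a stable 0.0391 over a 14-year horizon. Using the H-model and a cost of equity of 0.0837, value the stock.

£28.32

H-model: P₀ = D₀[(1+g_L) + H(g_S−g_L)]/(r−g_L), with H = 14/2 = 7.
P₀ = 0.49 × [(1+0.0391) + 7×(0.2589−0.0391)] / (0.0837−0.0391)
   = 0.49 × 2.5777 / 0.0446 = 28.3200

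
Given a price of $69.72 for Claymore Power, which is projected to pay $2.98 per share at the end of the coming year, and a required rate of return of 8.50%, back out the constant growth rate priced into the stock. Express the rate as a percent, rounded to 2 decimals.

From P₀ = D₁/(r − g), the implied growth is g = r − D₁/P₀.
g = 0.085 − 2.98/69.72 = 0.085 − 0.04274 = 0.04226

4.23%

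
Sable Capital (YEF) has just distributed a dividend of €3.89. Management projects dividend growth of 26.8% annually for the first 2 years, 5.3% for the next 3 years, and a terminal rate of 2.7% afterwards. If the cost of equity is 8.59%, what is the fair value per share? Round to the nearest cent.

€109.14

Three-stage DDM. Project D₁…D_5; terminal Gordon value at t=5 with g = 0.027; discount at r = 0.0859.
D_1 = 4.9325
D_2 = 6.2544
D_3 = 6.5859
D_4 = 6.9350
D_5 = 7.3025
TV_5 = 7.4997/(0.0859−0.027) = 127.3293
P₀ = Σ Dₜ/(1+r)ᵗ + TV_5/(1+r)^5 = 109.1431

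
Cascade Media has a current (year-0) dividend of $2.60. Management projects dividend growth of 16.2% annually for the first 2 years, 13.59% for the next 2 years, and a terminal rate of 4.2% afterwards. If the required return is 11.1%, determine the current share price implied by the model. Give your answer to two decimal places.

Three-stage DDM. Project D₁…D_4; terminal Gordon value at t=4 with g = 0.042; discount at r = 0.111.
D_1 = 3.0212
D_2 = 3.5106
D_3 = 3.9877
D_4 = 4.5297
TV_4 = 4.7199/(0.111−0.042) = 68.4045
P₀ = Σ Dₜ/(1+r)ᵗ + TV_4/(1+r)^4 = 56.3427

$56.34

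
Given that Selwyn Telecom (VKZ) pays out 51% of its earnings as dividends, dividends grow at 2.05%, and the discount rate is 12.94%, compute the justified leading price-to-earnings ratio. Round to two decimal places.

Justified leading P/E = b/(r−g) = 0.51/(0.1294−0.0205) = 4.6832

4.68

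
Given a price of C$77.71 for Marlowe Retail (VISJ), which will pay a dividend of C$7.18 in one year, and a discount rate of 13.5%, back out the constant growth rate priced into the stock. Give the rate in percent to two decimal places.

4.26%

From P₀ = D₁/(r − g), the implied growth is g = r − D₁/P₀.
g = 0.135 − 7.18/77.71 = 0.135 − 0.09239 = 0.04261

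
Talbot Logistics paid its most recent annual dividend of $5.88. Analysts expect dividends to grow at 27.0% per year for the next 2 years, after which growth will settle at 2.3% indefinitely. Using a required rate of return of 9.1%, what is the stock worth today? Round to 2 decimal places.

Two-stage DDM. Project D₁…D_2 at 0.27, terminal growth 0.023, discount at r = 0.091.
D_1 = 7.4676
D_2 = 9.4839
Terminal value at t=2: TV = D_3/(r−g) = 9.7020/(0.091−0.023) = 142.6762
P₀ = 7.4676/(1+0.091)^1 + 9.4839/(1+0.091)^2 + 142.6762/(1+0.091)^2 = 134.6801

$134.68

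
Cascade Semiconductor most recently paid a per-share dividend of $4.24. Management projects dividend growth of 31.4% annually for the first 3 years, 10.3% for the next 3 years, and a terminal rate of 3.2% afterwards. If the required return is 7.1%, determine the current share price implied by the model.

Three-stage DDM. Project D₁…D_6; terminal Gordon value at t=6 with g = 0.032; discount at r = 0.071.
D_1 = 5.5714
D_2 = 7.3208
D_3 = 9.6195
D_4 = 10.6103
D_5 = 11.7032
D_6 = 12.9086
TV_6 = 13.3217/(0.071−0.032) = 341.5809
P₀ = Σ Dₜ/(1+r)ᵗ + TV_6/(1+r)^6 = 270.6755

$270.68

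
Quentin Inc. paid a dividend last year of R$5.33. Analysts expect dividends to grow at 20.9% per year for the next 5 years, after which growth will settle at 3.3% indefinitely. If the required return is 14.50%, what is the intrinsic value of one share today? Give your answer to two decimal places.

Two-stage DDM. Project D₁…D_5 at 0.209, terminal growth 0.033, discount at r = 0.145.
D_1 = 6.4440
D_2 = 7.7908
D_3 = 9.4190
D_4 = 11.3876
D_5 = 13.7676
Terminal value at t=5: TV = D_6/(r−g) = 14.2219/(0.145−0.033) = 126.9817
P₀ = 6.4440/(1+0.145)^1 + 7.7908/(1+0.145)^2 + 9.4190/(1+0.145)^3 + 11.3876/(1+0.145)^4 + 13.7676/(1+0.145)^5 + 126.9817/(1+0.145)^5 = 95.9890

R$95.99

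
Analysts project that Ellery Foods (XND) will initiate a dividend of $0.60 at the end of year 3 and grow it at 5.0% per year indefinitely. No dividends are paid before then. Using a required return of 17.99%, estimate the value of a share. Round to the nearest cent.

$3.32

Deferred-dividend DDM. At t=2 the remaining stream is a growing perpetuity with first payment D_3 = 0.60.
V_2 = D_3/(r−g) = 0.60/(0.1799−0.05) = 4.6189
P₀ = V_2/(1+r)^2 = 4.6189/(1+0.1799)^2 = 3.3178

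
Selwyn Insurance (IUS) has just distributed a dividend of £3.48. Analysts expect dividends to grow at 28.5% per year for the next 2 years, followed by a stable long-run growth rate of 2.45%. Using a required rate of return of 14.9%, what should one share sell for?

Two-stage DDM. Project D₁…D_2 at 0.285, terminal growth 0.0245, discount at r = 0.149.
D_1 = 4.4718
D_2 = 5.7463
Terminal value at t=2: TV = D_3/(r−g) = 5.8870/(0.149−0.0245) = 47.2855
P₀ = 4.4718/(1+0.149)^1 + 5.7463/(1+0.149)^2 + 47.2855/(1+0.149)^2 = 44.0614

£44.06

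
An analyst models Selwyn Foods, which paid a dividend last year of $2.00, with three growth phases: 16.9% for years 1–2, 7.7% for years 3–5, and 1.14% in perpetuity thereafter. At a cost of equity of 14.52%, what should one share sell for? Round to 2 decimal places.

$22.76

Three-stage DDM. Project D₁…D_5; terminal Gordon value at t=5 with g = 0.0114; discount at r = 0.1452.
D_1 = 2.3380
D_2 = 2.7331
D_3 = 2.9436
D_4 = 3.1702
D_5 = 3.4143
TV_5 = 3.4533/(0.1452−0.0114) = 25.8091
P₀ = Σ Dₜ/(1+r)ᵗ + TV_5/(1+r)^5 = 22.7649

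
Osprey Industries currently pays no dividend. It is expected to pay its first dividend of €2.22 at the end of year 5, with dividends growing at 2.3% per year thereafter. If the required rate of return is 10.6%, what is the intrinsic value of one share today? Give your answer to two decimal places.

€17.88

Deferred-dividend DDM. At t=4 the remaining stream is a growing perpetuity with first payment D_5 = 2.22.
V_4 = D_5/(r−g) = 2.22/(0.106−0.023) = 26.7470
P₀ = V_4/(1+r)^4 = 26.7470/(1+0.106)^4 = 17.8753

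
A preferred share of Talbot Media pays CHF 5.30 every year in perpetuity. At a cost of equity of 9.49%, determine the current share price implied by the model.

Zero-growth DDM (perpetuity): P₀ = D/r = 5.30 / 0.0949 = 55.8483

CHF 55.85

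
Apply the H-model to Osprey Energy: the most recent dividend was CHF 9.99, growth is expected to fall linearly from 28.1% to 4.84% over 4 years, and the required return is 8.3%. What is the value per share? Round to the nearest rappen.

H-model: P₀ = D₀[(1+g_L) + H(g_S−g_L)]/(r−g_L), with H = 4/2 = 2.
P₀ = 9.99 × [(1+0.0484) + 2×(0.281−0.0484)] / (0.083−0.0484)
   = 9.99 × 1.5136 / 0.0346 = 437.0192

CHF 437.02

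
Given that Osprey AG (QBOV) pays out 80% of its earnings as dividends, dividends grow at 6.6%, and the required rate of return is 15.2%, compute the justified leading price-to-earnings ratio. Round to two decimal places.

9.30

Justified leading P/E = b/(r−g) = 0.80/(0.152−0.066) = 9.3023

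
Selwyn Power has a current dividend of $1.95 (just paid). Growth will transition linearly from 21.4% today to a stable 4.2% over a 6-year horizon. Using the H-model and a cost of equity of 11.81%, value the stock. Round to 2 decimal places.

$39.92

H-model: P₀ = D₀[(1+g_L) + H(g_S−g_L)]/(r−g_L), with H = 6/2 = 3.
P₀ = 1.95 × [(1+0.042) + 3×(0.214−0.042)] / (0.1181−0.042)
   = 1.95 × 1.5580 / 0.0761 = 39.9225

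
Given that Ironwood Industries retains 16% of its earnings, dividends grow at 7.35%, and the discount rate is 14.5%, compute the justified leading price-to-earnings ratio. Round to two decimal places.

Payout ratio b = 1 − 0.16 = 0.84.
Justified leading P/E = b/(r−g) = 0.84/(0.145−0.0735) = 11.7483

11.75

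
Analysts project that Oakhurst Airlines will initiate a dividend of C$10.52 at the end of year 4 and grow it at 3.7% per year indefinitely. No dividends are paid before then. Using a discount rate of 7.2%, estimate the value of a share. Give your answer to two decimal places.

Deferred-dividend DDM. At t=3 the remaining stream is a growing perpetuity with first payment D_4 = 10.52.
V_3 = D_4/(r−g) = 10.52/(0.072−0.037) = 300.5714
P₀ = V_3/(1+r)^3 = 300.5714/(1+0.072)^3 = 243.9851

C$243.99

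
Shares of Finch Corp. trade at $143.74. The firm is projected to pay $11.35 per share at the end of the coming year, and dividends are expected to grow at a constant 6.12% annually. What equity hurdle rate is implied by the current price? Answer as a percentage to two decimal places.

Rearranging the constant-growth DDM: r = D₁/P₀ + g.
r = 11.3500 / 143.74 + 0.0612 = 0.07896 + 0.0612 = 0.14016

14.02%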